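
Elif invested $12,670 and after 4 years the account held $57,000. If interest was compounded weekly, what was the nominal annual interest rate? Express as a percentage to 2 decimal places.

37.73%

The 208-period growth factor is 57,000/12,670 = 4.49882.
r/52 = 4.49882^(1/208) − 1 ≈ 0.00725607, so r ≈ 52·0.00725607 = 37.73159%.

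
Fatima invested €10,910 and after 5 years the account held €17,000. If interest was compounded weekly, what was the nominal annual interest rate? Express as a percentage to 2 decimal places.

The 260-period growth factor is 17,000/10,910 = 1.5582.
r/52 = 1.5582^(1/260) − 1 ≈ 0.00170735, so r ≈ 52·0.00170735 = 8.87824%.

8.88%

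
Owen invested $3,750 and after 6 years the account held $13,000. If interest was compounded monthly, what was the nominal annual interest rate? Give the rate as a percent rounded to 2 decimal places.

The 72-period growth factor is 13,000/3,750 = 3.46667.
r/12 = 3.46667^(1/72) − 1 ≈ 0.0174165, so r ≈ 12·0.0174165 = 20.89981%.

20.90%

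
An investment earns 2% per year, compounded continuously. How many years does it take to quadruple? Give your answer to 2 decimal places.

e^(0.02t) = 4, so 0.02t = ln 4 ≈ 1.3863.
t ≈ 1.3863/0.02 ≈ 69.3147.

69.31 years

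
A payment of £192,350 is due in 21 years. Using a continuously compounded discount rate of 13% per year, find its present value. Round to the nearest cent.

P = A·e^(−rt) = 192,350·e^(−2.73).
e^(−2.73) ≈ 0.0652192896681, so P ≈ 12,544.9304.

£12,544.93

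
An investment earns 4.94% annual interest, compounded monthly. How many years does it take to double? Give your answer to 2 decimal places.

14.06 years

(1 + 0.00411667)^(12t) = 2.
12t = ln 2 / ln(1 + 0.00411667) ≈ 0.69315/0.00410822 ≈ 168.7222.
t ≈ 14.0602.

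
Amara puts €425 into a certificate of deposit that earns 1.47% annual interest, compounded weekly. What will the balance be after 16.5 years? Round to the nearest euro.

Periodic rate = 1.47%/52 = 0.000282692; periods = 52·16.5 = 858.
A = 425·(1 + 0.0147/52)^858 ≈ 425·1.27445129 ≈ 541.6418.

€542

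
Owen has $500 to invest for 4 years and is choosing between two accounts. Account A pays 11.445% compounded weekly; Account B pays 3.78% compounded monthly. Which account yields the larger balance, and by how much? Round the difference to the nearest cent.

Account A, by $208.42

A: (1 + 0.11445/52)^208 ≈ 1.57979792, so 500 × 1.57979792 ≈ 789.8990.
B: (1 + 0.00315)^48 ≈ 1.16295288, so 500 × 1.16295288 ≈ 581.4764.
Difference ≈ 208.4225 in favor of A.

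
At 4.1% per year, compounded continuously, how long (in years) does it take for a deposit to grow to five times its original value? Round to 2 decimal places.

39.25 years

e^(0.041t) = 5, so 0.041t = ln 5 ≈ 1.6094.
t ≈ 1.6094/0.041 ≈ 39.2546.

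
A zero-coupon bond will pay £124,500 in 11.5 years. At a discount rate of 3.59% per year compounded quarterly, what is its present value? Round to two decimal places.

£82,541.18

Periodic rate = 3.59%/4 = 0.008975; 46 periods.
P = 124,500/(1 + 0.008975)^46 ≈ 124,500/1.50833794607 ≈ 82,541.1840.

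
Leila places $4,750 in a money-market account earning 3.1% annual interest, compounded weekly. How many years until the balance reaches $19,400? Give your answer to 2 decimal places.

45.40 years

We need (1 + 0.000596154)^(52t) = 4.0842, so 52t = ln 4.0842 / ln 1.000596 ≈ 2361.0480.
t ≈ 2361.0480/52 = 45.4048 years.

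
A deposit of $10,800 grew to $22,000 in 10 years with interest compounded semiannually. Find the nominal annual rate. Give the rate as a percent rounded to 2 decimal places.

7.24%

(1 + r/2)^20 = 22,000/10,800 = 2.03704.
1 + r/2 = 2.03704^(1/20) ≈ 1.036215, so r/2 ≈ 0.0362152.
r ≈ 2·0.0362152 = 7.24303%.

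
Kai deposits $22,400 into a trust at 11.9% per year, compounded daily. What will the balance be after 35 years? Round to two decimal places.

Periodic rate = 11.9%/365 = 0.000326027; periods = 365·35 = 12775.
A = 22,400·(1 + 0.119/365)^12775 ≈ 22,400·64.34898723154 ≈ 1,441,417.3140.

$1,441,417.31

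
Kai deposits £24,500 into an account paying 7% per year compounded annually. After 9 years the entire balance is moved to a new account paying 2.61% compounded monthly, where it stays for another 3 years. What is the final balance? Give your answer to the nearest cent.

After 9 years at 7%: 24,500 × 1.8384592124 ≈ 45,042.2507.
Then 3 years at 2.61%: 45,042.2507 × 1.0813550948 ≈ 48,706.6673.

£48,706.67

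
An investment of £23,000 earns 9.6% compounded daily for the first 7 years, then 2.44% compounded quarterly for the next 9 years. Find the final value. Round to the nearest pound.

Phase 1: 23,000·(1 + 0.096/365)^2555 ≈ 45,033.4640.
Phase 2: 45,033.4640·(1 + 0.0061)^36 ≈ 56,055.3049.

£56,055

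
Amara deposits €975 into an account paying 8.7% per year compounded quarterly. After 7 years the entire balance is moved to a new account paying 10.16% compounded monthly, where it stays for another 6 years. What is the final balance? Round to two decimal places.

€3,268.03

After 7 years at 8.7%: 975 × 1.82662795 ≈ 1,780.9623.
Then 6 years at 10.16%: 1,780.9623 × 1.834980463 ≈ 3,268.0309.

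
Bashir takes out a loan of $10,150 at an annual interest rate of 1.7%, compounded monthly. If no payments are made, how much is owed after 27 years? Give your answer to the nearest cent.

Periodic rate = 1.7%/12 = 0.00141667; periods = 12·27 = 324.
A = 10,150·(1 + 0.017/12)^324 ≈ 10,150·1.5819767644 ≈ 16,057.0642.

$16,057.06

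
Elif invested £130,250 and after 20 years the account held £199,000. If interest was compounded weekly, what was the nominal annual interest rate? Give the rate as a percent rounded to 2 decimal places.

2.12%

The 1040-period growth factor is 199,000/130,250 = 1.52783.
r/52 = 1.52783^(1/1040) − 1 ≈ 0.00040763, so r ≈ 52·0.00040763 = 2.11968%.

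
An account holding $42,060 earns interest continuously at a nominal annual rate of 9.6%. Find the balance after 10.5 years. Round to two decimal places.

$115,249.25

A = P·e^(rt) = 42,060·e^(0.096·10.5) = 42,060·e^1.008.
e^1.008 ≈ 2.74011530053, so A ≈ 115,249.2495.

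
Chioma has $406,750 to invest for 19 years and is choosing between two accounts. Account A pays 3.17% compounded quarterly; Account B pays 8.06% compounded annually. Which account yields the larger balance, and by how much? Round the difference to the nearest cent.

Account A growth factor: (1 + 0.007925)^76 ≈ 1.82198382475; balance ≈ 741,091.9207.
Account B growth factor: (1 + 0.0806)^19 ≈ 4.361484173182; balance ≈ 1,774,033.6874.
Account B is larger by 1,032,941.7667.

Account B, by $1,032,941.77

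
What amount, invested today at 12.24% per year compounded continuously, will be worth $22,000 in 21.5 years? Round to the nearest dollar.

P = A·e^(−rt) = 22,000·e^(−2.6316).
e^(−2.6316) ≈ 0.07196322891, so P ≈ 1,583.1910.

$1,583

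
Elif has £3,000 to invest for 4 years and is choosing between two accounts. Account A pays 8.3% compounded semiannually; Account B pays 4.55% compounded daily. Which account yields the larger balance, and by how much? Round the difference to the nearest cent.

A: (1 + 0.0415)^8 ≈ 1.384440177, so 3,000 × 1.384440177 ≈ 4,153.3205.
B: (1 + 0.0455/365)^1460 ≈ 1.199600587, so 3,000 × 1.199600587 ≈ 3,598.8018.
Difference ≈ 554.5188 in favor of A.

Account A, by £554.52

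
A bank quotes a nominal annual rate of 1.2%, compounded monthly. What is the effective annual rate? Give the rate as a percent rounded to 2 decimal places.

1.21%

One year is 12 periods at 0.001 each: (1 + 0.001)^12 ≈ 1.012066.
EAR = 1.012066 − 1 ≈ 1.20662%.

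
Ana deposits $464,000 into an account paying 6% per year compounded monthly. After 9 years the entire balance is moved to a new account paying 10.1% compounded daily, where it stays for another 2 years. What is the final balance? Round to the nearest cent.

$973,123.59

After 9 years at 6%: 464,000 × 1.71369949876 ≈ 795,156.5674.
Then 2 years at 10.1%: 795,156.5674 × 1.22381381086 ≈ 973,123.5890.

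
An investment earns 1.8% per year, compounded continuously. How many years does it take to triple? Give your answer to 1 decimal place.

e^(0.018t) = 3, so 0.018t = ln 3 ≈ 1.0986.
t ≈ 1.0986/0.018 ≈ 61.0340.

61.0 years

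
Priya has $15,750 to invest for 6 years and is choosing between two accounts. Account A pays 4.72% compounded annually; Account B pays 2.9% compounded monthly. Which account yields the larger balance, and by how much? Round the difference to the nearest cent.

Account A, by $2,031.60

A: (1 + 0.0472)^6 ≈ 1.3187965467, so 15,750 × 1.3187965467 ≈ 20,771.0456.
B: (1 + 0.029/12)^72 ≈ 1.1898057852, so 15,750 × 1.1898057852 ≈ 18,739.4411.
Difference ≈ 2,031.6045 in favor of A.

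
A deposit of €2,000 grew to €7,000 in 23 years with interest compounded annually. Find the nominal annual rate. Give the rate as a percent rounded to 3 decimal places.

5.598%

The 23-period growth factor is 7,000/2,000 = 3.5.
r = 3.5^(1/23) − 1 ≈ 0.0559786, i.e. 5.59786%.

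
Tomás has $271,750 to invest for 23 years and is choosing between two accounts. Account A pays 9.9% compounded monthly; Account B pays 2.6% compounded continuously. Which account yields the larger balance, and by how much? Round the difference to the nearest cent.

Account A, by $2,130,054.47

A: (1 + 0.00825)^276 ≈ 9.656765105073, so 271,750 × 9.656765105073 ≈ 2,624,225.9173.
B: e^(0.026·23) = e^0.598 ≈ 1.8184782046, so 271,750 × 1.8184782046 ≈ 494,171.4521.
Difference ≈ 2,130,054.4652 in favor of A.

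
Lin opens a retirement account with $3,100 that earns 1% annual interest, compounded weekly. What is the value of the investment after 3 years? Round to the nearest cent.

$3,194.40

Growth factor = (1 + 0.01/52)^156 ≈ 1.030451562.
A ≈ 3,100 × 1.030451562 ≈ 3,194.3998.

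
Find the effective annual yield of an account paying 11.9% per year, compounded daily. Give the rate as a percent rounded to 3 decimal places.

12.635%

EAR = (1 + 11.9%/365)^365 − 1 = (1 + 0.000326027)^365 − 1.
(1 + 0.000326027)^365 ≈ 1.126348, so EAR ≈ 12.63481%.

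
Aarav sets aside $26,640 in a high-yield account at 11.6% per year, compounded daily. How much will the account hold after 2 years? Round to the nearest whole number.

$33,595

Periodic rate = 11.6%/365 = 0.000317808; periods = 365·2 = 730.
A = 26,640·(1 + 0.116/365)^730 ≈ 26,640·1.2610732474 ≈ 33,594.9913.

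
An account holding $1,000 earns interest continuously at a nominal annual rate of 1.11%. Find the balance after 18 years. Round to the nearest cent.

$1,221.16

A = P·e^(rt) = 1,000·e^(0.0111·18) = 1,000·e^0.1998.
e^0.1998 ≈ 1.221158502, so A ≈ 1,221.1585.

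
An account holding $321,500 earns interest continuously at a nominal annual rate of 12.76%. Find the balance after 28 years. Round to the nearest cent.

A = P·e^(rt) = 321,500·e^(0.1276·28) = 321,500·e^3.5728.
e^3.5728 ≈ 35.616178967533, so A ≈ 11,450,601.5381.

$11,450,601.54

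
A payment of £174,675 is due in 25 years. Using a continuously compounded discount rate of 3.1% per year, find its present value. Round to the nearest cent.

P = A·e^(−rt) = 174,675·e^(−0.775).
e^(−0.775) ≈ 0.460703780999, so P ≈ 80,473.4329.

£80,473.43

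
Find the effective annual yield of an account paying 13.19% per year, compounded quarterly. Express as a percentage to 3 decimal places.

13.857%

One year is 4 periods at 0.032975 each: (1 + 0.032975)^4 ≈ 1.138569.
EAR = 1.138569 − 1 ≈ 13.85687%.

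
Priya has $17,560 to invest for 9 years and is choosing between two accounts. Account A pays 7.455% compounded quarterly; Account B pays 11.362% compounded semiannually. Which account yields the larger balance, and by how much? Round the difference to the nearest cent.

Account B, by $13,337.89

A: (1 + 0.0186375)^36 ≈ 1.9440515069, so 17,560 × 1.9440515069 ≈ 34,137.5445.
B: (1 + 0.05681)^18 ≈ 2.7036125516, so 17,560 × 2.7036125516 ≈ 47,475.4364.
Difference ≈ 13,337.8919 in favor of B.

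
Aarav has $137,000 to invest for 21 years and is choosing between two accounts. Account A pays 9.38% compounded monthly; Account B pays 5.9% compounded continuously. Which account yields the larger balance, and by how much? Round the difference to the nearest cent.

Account A growth factor: (1 + 0.0938/12)^252 ≈ 7.11454478382; balance ≈ 974,692.6354.
Account B growth factor: e^(0.059·21) = e^1.239 ≈ 3.45215957853; balance ≈ 472,945.8623.
Account A is larger by 501,746.7731.

Account A, by $501,746.77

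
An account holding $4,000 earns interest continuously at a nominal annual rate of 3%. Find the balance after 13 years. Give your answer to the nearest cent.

$5,907.92

A = P·e^(rt) = 4,000·e^(0.03·13) = 4,000·e^0.39.
e^0.39 ≈ 1.476980794, so A ≈ 5,907.9232.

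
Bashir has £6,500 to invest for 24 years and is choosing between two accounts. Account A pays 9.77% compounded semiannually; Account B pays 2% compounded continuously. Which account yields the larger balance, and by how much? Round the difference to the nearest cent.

Account A, by £53,639.47

Account A growth factor: (1 + 0.04885)^48 ≈ 9.8683004135; balance ≈ 64,143.9527.
Account B growth factor: e^(0.02·24) = e^0.48 ≈ 1.6160744022; balance ≈ 10,504.4836.
Account A is larger by 53,639.4691.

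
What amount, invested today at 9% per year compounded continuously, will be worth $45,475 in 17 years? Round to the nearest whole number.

P = A·e^(−rt) = 45,475·e^(−1.53).
e^(−1.53) ≈ 0.21653566732, so P ≈ 9,846.9595.

$9,847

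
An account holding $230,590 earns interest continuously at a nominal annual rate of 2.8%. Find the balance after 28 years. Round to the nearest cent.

A = P·e^(rt) = 230,590·e^(0.028·28) = 230,590·e^0.784.
e^0.784 ≈ 2.19021562963, so A ≈ 505,041.8220.

$505,041.82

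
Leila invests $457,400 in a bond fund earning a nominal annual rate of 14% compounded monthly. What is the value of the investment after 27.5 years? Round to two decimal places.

Periodic rate = 14%/12 = 0.0116667; periods = 12·27.5 = 330.
A = 457,400·(1 + 0.14/12)^330 ≈ 457,400·45.957397603645 ≈ 21,020,913.6639.

$21,020,913.66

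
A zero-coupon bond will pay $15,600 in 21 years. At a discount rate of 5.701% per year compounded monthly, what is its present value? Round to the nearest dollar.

$4,725

Growth factor = (1 + 0.05701/12)^252 ≈ 3.3014940308.
P = 15,600/3.3014940308 ≈ 4,725.1335.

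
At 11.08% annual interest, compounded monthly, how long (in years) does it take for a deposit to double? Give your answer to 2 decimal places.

6.28 years

(1 + 0.00923333)^(12t) = 2.
12t = ln 2 / ln(1 + 0.00923333) ≈ 0.69315/0.00919097 ≈ 75.4161.
t ≈ 6.2847.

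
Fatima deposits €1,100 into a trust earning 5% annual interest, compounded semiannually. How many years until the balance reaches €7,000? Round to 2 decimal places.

(1 + 0.025)^(2t) = 7,000/1,100 = 6.3636.
2t·ln(1 + 0.025) = ln(6.3636); 2t = 1.8506/0.0246926 ≈ 74.9455.
t ≈ 37.4727 years.

37.47 years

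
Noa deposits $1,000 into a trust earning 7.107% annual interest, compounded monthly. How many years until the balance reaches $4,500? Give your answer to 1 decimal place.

21.2 years

(1 + 0.0059225)^(12t) = 4,500/1,000 = 4.5.
12t·ln(1 + 0.0059225) = ln(4.5); 12t = 1.5041/0.00590503 ≈ 254.7112.
t ≈ 21.2259 years.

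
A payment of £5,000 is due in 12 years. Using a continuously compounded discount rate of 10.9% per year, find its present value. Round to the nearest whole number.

P = A·e^(−rt) = 5,000·e^(−1.308).
e^(−1.308) ≈ 0.2703602365, so P ≈ 1,351.8012.

£1,352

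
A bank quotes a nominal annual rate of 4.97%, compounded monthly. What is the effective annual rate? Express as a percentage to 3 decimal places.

EAR = (1 + 4.97%/12)^12 − 1 = (1 + 0.00414167)^12 − 1.
(1 + 0.00414167)^12 ≈ 1.050848, so EAR ≈ 5.08479%.

5.085%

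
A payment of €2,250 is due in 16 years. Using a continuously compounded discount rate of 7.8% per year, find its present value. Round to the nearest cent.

€645.93

P = A·e^(−rt) = 2,250·e^(−1.248).
e^(−1.248) ≈ 0.2870783798, so P ≈ 645.9264.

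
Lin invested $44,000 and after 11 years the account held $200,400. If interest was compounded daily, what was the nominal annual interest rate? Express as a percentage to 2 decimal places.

13.79%

(1 + r/365)^4015 = 200,400/44,000 = 4.55455.
1 + r/365 = 4.55455^(1/4015) ≈ 1.000378, so r/365 ≈ 0.000377687.
r ≈ 365·0.000377687 = 13.78556%.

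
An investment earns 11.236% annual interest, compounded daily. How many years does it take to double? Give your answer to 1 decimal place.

6.2 years

(1 + 0.000307836)^(365t) = 2.
365t = ln 2 / ln(1 + 0.000307836) ≈ 0.69315/0.000307788 ≈ 2252.0262.
t ≈ 6.1699.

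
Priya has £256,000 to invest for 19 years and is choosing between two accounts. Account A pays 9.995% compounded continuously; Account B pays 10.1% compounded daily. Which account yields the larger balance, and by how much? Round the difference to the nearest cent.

Account A growth factor: e^(0.09995·19) = e^1.89905 ≈ 6.679545858614; balance ≈ 1,709,963.7398.
Account B growth factor: (1 + 0.101/365)^6935 ≈ 6.812332302154; balance ≈ 1,743,957.0694.
Account B is larger by 33,993.3295.

Account B, by £33,993.33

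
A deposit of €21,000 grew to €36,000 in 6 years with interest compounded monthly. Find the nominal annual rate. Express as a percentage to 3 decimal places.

9.017%

The 72-period growth factor is 36,000/21,000 = 1.71429.
r/12 = 1.71429^(1/72) − 1 ≈ 0.00751415, so r ≈ 12·0.00751415 = 9.01698%.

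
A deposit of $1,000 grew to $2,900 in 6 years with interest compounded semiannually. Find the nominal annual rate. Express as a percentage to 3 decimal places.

The 12-period growth factor is 2,900/1,000 = 2.9.
r/2 = 2.9^(1/12) − 1 ≈ 0.0927811, so r ≈ 2·0.0927811 = 18.55622%.

18.556%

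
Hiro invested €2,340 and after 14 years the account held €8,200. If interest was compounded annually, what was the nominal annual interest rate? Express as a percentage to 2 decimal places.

9.37%

(1 + r)^14 = 8,200/2,340 = 3.50427.
1 + r = 3.50427^(1/14) ≈ 1.093704, so r ≈ 0.0937041.
r ≈ 9.37041%.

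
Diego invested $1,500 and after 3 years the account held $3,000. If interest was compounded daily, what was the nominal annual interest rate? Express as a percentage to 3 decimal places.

23.112%

(1 + r/365)^1095 = 3,000/1,500 = 2.
1 + r/365 = 2^(1/1095) ≈ 1.000633, so r/365 ≈ 0.000633212.
r ≈ 365·0.000633212 = 23.11222%.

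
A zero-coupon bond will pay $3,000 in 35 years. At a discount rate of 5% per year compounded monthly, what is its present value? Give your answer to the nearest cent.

Periodic rate = 5%/12 = 0.00416667; 420 periods.
P = 3,000/(1 + 0.05/12)^420 ≈ 3,000/5.733718439 ≈ 523.2207.

$523.22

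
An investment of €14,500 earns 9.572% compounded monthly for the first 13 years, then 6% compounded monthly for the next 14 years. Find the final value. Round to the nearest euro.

After 13 years at 9.572%: 14,500 × 3.45362122971 ≈ 50,077.5078.
Then 14 years at 6%: 50,077.5078 × 2.31152383032 ≈ 115,755.3527.

€115,755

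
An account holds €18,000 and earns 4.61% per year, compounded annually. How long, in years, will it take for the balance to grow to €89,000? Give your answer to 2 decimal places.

We need (1 + 0.0461)^t = 4.9444, so t = ln 4.9444 / ln 1.0461 ≈ 35.4626.

35.46 years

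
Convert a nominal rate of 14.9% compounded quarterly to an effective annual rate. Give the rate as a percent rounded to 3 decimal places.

EAR = (1 + 14.9%/4)^4 − 1 = (1 + 0.03725)^4 − 1.
(1 + 0.03725)^4 ≈ 1.157534, so EAR ≈ 15.75340%.

15.753%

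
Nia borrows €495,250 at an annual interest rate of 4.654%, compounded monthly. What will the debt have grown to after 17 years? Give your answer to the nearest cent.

€1,090,849.92

Periodic rate = 4.654%/12 = 0.00387833; periods = 12·17 = 204.
A = 495,250·(1 + 0.04654/12)^204 ≈ 495,250·2.202624767719 ≈ 1,090,849.9162.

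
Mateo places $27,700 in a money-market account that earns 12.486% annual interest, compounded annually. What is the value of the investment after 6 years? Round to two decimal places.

Annual rate = 12.486% = 0.12486; years = 6.
A = 27,700·(1 + 0.12486)^6 ≈ 27,700·2.0257732931 ≈ 56,113.9202.

$56,113.92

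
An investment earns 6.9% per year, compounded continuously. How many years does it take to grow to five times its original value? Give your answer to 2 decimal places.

e^(0.069t) = 5, so 0.069t = ln 5 ≈ 1.6094.
t ≈ 1.6094/0.069 ≈ 23.3252.

23.33 years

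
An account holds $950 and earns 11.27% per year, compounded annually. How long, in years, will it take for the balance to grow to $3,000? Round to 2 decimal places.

10.77 years

(1 + 0.1127)^t = 3,000/950 = 3.1579.
t·ln(1 + 0.1127) = ln(3.1579); t = 1.1499/0.106789 ≈ 10.7680.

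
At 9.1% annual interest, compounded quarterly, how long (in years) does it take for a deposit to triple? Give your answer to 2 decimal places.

(1 + 0.02275)^(4t) = 3.
4t = ln 3 / ln(1 + 0.02275) ≈ 1.0986/0.0224951 ≈ 48.8379.
t ≈ 12.2095.

12.21 years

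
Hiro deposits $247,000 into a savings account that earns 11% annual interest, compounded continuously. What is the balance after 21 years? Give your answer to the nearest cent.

$2,488,382.89

A = P·e^(rt) = 247,000·e^(0.11·21) = 247,000·e^2.31.
e^2.31 ≈ 10.07442465501, so A ≈ 2,488,382.8898.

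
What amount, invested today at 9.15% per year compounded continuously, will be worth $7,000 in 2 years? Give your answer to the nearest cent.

P = A·e^(−rt) = 7,000·e^(−0.183).
e^(−0.183) ≈ 0.8327681557, so P ≈ 5,829.3771.

$5,829.38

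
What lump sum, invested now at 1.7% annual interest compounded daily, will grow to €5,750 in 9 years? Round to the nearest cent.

€4,934.26

Growth factor = (1 + 0.017/365)^3285 ≈ 1.165320827.
P = 5,750/1.165320827 ≈ 4,934.2635.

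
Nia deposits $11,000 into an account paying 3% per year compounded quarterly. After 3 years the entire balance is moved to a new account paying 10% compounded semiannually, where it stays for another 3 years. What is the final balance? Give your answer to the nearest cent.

$16,123.86

After 3 years at 3%: 11,000 × 1.0938068977 ≈ 12,031.8759.
Then 3 years at 10%: 12,031.8759 × 1.3400956406 ≈ 16,123.8644.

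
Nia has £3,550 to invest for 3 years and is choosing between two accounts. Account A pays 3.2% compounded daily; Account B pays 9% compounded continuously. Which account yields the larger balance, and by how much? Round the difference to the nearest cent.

Account B, by £742.70

Account A growth factor: (1 + 0.032/365)^1095 ≈ 1.100754432; balance ≈ 3,907.6782.
Account B growth factor: e^(0.09·3) = e^0.27 ≈ 1.309964451; balance ≈ 4,650.3738.
Account B is larger by 742.6956.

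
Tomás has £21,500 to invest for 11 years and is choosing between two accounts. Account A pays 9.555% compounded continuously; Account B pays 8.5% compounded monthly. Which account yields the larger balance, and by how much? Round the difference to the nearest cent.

A: e^(0.09555·11) = e^1.05105 ≈ 2.8606532276, so 21,500 × 2.8606532276 ≈ 61,504.0444.
B: (1 + 0.085/12)^132 ≈ 2.538831908, so 21,500 × 2.538831908 ≈ 54,584.8860.
Difference ≈ 6,919.1584 in favor of A.

Account A, by £6,919.16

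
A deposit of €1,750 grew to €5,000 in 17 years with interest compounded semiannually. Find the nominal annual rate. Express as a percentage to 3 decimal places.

6.272%

The 34-period growth factor is 5,000/1,750 = 2.85714.
r/2 = 2.85714^(1/34) − 1 ≈ 0.0313588, so r ≈ 2·0.0313588 = 6.27175%.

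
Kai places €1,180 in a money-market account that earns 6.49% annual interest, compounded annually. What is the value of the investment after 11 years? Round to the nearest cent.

€2,356.56

Growth factor = (1 + 0.0649)^11 ≈ 1.997087518.
A ≈ 1,180 × 1.997087518 ≈ 2,356.5633.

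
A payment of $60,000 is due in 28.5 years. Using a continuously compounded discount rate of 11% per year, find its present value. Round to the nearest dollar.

$2,610

P = A·e^(−rt) = 60,000·e^(−3.135).
e^(−3.135) ≈ 0.043499753829, so P ≈ 2,609.9852.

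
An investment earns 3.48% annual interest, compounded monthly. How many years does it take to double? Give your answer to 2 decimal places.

(1 + 0.0029)^(12t) = 2.
12t = ln 2 / ln(1 + 0.0029) ≈ 0.69315/0.0028958 ≈ 239.3627.
t ≈ 19.9469.

19.95 years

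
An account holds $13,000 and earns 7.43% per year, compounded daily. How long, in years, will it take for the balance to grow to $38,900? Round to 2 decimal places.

(1 + 0.000203562)^(365t) = 38,900/13,000 = 2.9923.
365t·ln(1 + 0.000203562) = ln(2.9923); 365t = 1.096/0.000203541 ≈ 5384.8870.
t ≈ 14.7531 years.

14.75 years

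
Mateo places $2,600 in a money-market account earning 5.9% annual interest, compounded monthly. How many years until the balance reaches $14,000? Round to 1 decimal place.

(1 + 0.00491667)^(12t) = 14,000/2,600 = 5.3846.
12t·ln(1 + 0.00491667) = ln(5.3846); 12t = 1.6835/0.00490462 ≈ 343.2572.
t ≈ 28.6048 years.

28.6 years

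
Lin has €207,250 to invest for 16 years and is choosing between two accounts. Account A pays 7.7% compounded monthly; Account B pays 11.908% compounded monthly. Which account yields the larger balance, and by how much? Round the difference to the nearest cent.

Account B, by €672,287.96

A: (1 + 0.077/12)^192 ≈ 3.41461299309, so 207,250 × 3.41461299309 ≈ 707,678.5428.
B: (1 + 0.11908/12)^192 ≈ 6.658463240161, so 207,250 × 6.658463240161 ≈ 1,379,966.5065.
Difference ≈ 672,287.9637 in favor of B.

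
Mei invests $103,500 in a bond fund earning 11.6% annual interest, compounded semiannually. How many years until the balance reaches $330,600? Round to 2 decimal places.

10.30 years

(1 + 0.058)^(2t) = 330,600/103,500 = 3.1942.
2t·ln(1 + 0.058) = ln(3.1942); 2t = 1.1613/0.0563803 ≈ 20.5983.
t ≈ 10.2991 years.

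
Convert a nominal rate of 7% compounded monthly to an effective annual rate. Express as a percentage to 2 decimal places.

One year is 12 periods at 0.00583333 each: (1 + 0.00583333)^12 ≈ 1.07229.
EAR = 1.07229 − 1 ≈ 7.22901%.

7.23%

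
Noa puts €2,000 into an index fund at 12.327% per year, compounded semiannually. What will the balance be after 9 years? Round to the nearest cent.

Periodic rate = 12.327%/2 = 0.061635; periods = 2·9 = 18.
A = 2,000·(1 + 0.061635)^18 ≈ 2,000·2.934635066 ≈ 5,869.2701.

€5,869.27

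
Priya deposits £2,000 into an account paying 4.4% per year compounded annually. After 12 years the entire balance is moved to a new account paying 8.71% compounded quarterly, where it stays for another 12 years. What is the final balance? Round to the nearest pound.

Phase 1: 2,000·(1 + 0.044)^12 ≈ 3,353.0187.
Phase 2: 3,353.0187·(1 + 0.021775)^48 ≈ 9,429.5086.

£9,430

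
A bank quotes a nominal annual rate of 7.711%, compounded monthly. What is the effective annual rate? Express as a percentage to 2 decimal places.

One year is 12 periods at 0.00642583 each: (1 + 0.00642583)^12 ≈ 1.079894.
EAR = 1.079894 − 1 ≈ 7.98945%.

7.99%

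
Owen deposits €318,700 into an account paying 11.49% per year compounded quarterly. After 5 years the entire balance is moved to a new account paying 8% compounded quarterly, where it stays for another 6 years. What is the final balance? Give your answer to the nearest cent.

After 5 years at 11.49%: 318,700 × 1.76191877373 ≈ 561,523.5132.
Then 6 years at 8%: 561,523.5132 × 1.60843724948 ≈ 903,175.3351.

€903,175.34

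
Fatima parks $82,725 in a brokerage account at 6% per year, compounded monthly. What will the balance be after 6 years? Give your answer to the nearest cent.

Growth factor = (1 + 0.005)^72 ≈ 1.43204427849.
A ≈ 82,725 × 1.43204427849 ≈ 118,465.8629.

$118,465.86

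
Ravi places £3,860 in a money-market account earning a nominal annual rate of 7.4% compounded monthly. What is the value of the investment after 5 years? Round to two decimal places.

Periodic rate = 7.4%/12 = 0.00616667; periods = 12·5 = 60.
A = 3,860·(1 + 0.074/12)^60 ≈ 3,860·1.446090684 ≈ 5,581.9100.

£5,581.91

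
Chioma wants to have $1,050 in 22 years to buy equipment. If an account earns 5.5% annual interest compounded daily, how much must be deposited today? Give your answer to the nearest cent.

$313.14

Growth factor = (1 + 0.055/365)^8030 ≈ 3.353178979.
P = 1,050/3.353178979 ≈ 313.1357.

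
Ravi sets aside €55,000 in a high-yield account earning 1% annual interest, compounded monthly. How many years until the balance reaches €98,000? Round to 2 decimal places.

57.79 years

We need (1 + 0.000833333)^(12t) = 1.7818, so 12t = ln 1.7818 / ln 1.000833 ≈ 693.4499.
t ≈ 693.4499/12 = 57.7875 years.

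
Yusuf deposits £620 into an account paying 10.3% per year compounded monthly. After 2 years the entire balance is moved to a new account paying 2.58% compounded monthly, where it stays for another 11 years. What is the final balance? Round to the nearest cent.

After 2 years at 10.3%: 620 × 1.227673535 ≈ 761.1576.
Then 11 years at 2.58%: 761.1576 × 1.327762708 ≈ 1,010.6367.

£1,010.64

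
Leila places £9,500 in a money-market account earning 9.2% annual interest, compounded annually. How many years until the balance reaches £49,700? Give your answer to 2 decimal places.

18.80 years

We need (1 + 0.092)^t = 5.2316, so t = ln 5.2316 / ln 1.092 ≈ 18.8012.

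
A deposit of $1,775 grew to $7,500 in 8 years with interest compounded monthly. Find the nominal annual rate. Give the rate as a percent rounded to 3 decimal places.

18.150%

The 96-period growth factor is 7,500/1,775 = 4.22535.
r/12 = 4.22535^(1/96) − 1 ≈ 0.0151247, so r ≈ 12·0.0151247 = 18.14967%.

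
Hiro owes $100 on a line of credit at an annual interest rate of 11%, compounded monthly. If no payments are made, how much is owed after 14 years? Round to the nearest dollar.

Periodic rate = 11%/12 = 0.00916667; periods = 12·14 = 168.
A = 100·(1 + 0.11/12)^168 ≈ 100·4.63198039 ≈ 463.1980.

$463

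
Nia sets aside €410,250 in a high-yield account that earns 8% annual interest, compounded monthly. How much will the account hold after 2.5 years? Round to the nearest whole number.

Growth factor = (1 + 0.08/12)^30 ≈ 1.22059235959.
A ≈ 410,250 × 1.22059235959 ≈ 500,748.0155.

€500,748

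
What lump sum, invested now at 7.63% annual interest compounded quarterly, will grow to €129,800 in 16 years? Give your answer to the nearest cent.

€38,733.01

Periodic rate = 7.63%/4 = 0.019075; 64 periods.
P = 129,800/(1 + 0.019075)^64 ≈ 129,800/3.3511467428 ≈ 38,733.0099.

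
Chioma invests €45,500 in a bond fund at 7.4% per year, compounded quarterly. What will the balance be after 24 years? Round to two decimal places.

Growth factor = (1 + 0.0185)^96 ≈ 5.81111139004.
A ≈ 45,500 × 5.81111139004 ≈ 264,405.5682.

€264,405.57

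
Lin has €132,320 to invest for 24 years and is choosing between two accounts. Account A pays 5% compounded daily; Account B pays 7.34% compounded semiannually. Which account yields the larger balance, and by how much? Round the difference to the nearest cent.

Account B, by €307,122.69

Account A growth factor: (1 + 0.05/365)^8760 ≈ 3.31984407254; balance ≈ 439,281.7677.
Account B growth factor: (1 + 0.0367)^48 ≈ 5.64090427245; balance ≈ 746,404.4533.
Account B is larger by 307,122.6857.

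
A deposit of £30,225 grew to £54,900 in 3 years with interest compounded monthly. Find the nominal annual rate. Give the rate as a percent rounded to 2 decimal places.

20.06%

(1 + r/12)^36 = 54,900/30,225 = 1.81638.
1 + r/12 = 1.81638^(1/36) ≈ 1.016717, so r/12 ≈ 0.0167172.
r ≈ 12·0.0167172 = 20.06063%.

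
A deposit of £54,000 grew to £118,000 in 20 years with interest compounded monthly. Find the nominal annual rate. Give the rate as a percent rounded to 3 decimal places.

3.915%

(1 + r/12)^240 = 118,000/54,000 = 2.18519.
1 + r/12 = 2.18519^(1/240) ≈ 1.003262, so r/12 ≈ 0.0032624.
r ≈ 12·0.0032624 = 3.91487%.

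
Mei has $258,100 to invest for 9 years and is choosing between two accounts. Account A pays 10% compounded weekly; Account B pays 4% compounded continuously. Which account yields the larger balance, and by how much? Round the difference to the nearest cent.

A: (1 + 0.1/52)^468 ≈ 2.45747825175, so 258,100 × 2.45747825175 ≈ 634,275.1368.
B: e^(0.04·9) = e^0.36 ≈ 1.43332941456, so 258,100 × 1.43332941456 ≈ 369,942.3219.
Difference ≈ 264,332.8149 in favor of A.

Account A, by $264,332.81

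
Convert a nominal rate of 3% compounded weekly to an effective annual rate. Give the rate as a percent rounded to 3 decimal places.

EAR = (1 + 3%/52)^52 − 1 = (1 + 0.000576923)^52 − 1.
(1 + 0.000576923)^52 ≈ 1.030446, so EAR ≈ 3.04456%.

3.045%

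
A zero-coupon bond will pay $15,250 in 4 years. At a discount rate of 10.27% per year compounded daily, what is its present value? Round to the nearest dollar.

$10,113

Periodic rate = 10.27%/365 = 0.00028137; 1460 periods.
P = 15,250/(1 + 0.1027/365)^1460 ≈ 15,250/1.5079365867 ≈ 10,113.1574.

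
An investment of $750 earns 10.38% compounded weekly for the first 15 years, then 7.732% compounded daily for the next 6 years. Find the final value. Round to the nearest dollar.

Phase 1: 750·(1 + 0.1038/52)^780 ≈ 3,552.9064.
Phase 2: 3,552.9064·(1 + 0.07732/365)^2190 ≈ 5,649.8944.

$5,650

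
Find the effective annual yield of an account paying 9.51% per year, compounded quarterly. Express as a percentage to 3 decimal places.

9.855%

One year is 4 periods at 0.023775 each: (1 + 0.023775)^4 ≈ 1.098546.
EAR = 1.098546 − 1 ≈ 9.85456%.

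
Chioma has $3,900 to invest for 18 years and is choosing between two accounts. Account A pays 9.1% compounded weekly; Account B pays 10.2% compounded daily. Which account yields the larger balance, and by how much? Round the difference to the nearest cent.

Account A growth factor: (1 + 0.00175)^936 ≈ 5.1375094536; balance ≈ 20,036.2869.
Account B growth factor: (1 + 0.102/365)^6570 ≈ 6.2697940725; balance ≈ 24,452.1969.
Account B is larger by 4,415.9100.

Account B, by $4,415.91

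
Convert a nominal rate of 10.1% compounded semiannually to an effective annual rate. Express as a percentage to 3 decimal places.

10.355%

One year is 2 periods at 0.0505 each: (1 + 0.0505)^2 ≈ 1.10355.
EAR = 1.10355 − 1 ≈ 10.35503%.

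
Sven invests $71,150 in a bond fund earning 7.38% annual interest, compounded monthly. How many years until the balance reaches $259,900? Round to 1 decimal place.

We need (1 + 0.00615)^(12t) = 3.6528, so 12t = ln 3.6528 / ln 1.00615 ≈ 211.2986.
t ≈ 211.2986/12 = 17.6082 years.

17.6 years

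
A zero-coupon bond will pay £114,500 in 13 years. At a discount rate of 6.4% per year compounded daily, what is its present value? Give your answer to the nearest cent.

£49,831.52

Growth factor = (1 + 0.064/365)^4745 ≈ 2.29774237792.
P = 114,500/2.29774237792 ≈ 49,831.5221.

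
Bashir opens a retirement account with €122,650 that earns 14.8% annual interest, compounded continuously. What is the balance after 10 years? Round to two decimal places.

€538,794.79

A = P·e^(rt) = 122,650·e^(0.148·10) = 122,650·e^1.48.
e^1.48 ≈ 4.39294568092, so A ≈ 538,794.7878.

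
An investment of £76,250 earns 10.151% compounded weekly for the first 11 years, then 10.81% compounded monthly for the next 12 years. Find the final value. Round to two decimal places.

£846,348.32

Phase 1: 76,250·(1 + 0.10151/52)^572 ≈ 232,650.8789.
Phase 2: 232,650.8789·(1 + 0.1081/12)^144 ≈ 846,348.3236.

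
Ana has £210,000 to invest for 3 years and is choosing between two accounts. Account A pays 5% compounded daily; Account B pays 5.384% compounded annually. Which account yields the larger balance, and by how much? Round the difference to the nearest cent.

Account B, by £1,795.50

Account A growth factor: (1 + 0.05/365)^1095 ≈ 1.16182230723; balance ≈ 243,982.6845.
Account B growth factor: (1 + 0.05384)^3 ≈ 1.17037230526; balance ≈ 245,778.1841.
Account B is larger by 1,795.4996.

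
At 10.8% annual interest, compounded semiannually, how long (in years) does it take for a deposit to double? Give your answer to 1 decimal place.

(1 + 0.054)^(2t) = 2.
2t = ln 2 / ln(1 + 0.054) ≈ 0.69315/0.0525925 ≈ 13.1796.
t ≈ 6.5898.

6.6 years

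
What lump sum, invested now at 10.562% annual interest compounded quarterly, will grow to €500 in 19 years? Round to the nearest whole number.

Growth factor = (1 + 0.026405)^76 ≈ 7.24812514.
P = 500/7.24812514 ≈ 68.9834.

€69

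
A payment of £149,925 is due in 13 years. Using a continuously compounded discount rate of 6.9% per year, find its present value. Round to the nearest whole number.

£61,138

P = A·e^(−rt) = 149,925·e^(−0.897).
e^(−0.897) ≈ 0.407791200114, so P ≈ 61,138.0957.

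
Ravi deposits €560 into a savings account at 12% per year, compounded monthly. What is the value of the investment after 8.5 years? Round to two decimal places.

€1,545.14

Periodic rate = 12%/12 = 0.01; periods = 12·8.5 = 102.
A = 560·(1 + 0.01)^102 ≈ 560·2.759180587 ≈ 1,545.1411.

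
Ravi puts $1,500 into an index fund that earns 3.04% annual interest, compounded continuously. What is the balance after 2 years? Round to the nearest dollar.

A = P·e^(rt) = 1,500·e^(0.0304·2) = 1,500·e^0.0608.
e^0.0608 ≈ 1.062686356, so A ≈ 1,594.0295.

$1,594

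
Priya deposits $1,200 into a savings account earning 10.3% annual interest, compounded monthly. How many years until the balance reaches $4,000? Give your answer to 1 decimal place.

(1 + 0.00858333)^(12t) = 4,000/1,200 = 3.3333.
12t·ln(1 + 0.00858333) = ln(3.3333); 12t = 1.204/0.00854671 ≈ 140.8698.
t ≈ 11.7392 years.

11.7 years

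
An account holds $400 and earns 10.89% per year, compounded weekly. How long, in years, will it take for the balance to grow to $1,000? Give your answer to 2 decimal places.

8.42 years

We need (1 + 0.00209423)^(52t) = 2.5, so 52t = ln 2.5 / ln 1.002094 ≈ 437.9889.
t ≈ 437.9889/52 = 8.4229 years.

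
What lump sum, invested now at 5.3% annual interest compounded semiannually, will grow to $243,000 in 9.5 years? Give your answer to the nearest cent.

$147,838.03

Periodic rate = 5.3%/2 = 0.0265; 19 periods.
P = 243,000/(1 + 0.0265)^19 ≈ 243,000/1.64369078516 ≈ 147,838.0254.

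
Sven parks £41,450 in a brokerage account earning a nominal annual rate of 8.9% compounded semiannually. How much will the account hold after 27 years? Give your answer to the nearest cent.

£435,091.43

Growth factor = (1 + 0.0445)^54 ≈ 10.4967775366.
A ≈ 41,450 × 10.4967775366 ≈ 435,091.4289.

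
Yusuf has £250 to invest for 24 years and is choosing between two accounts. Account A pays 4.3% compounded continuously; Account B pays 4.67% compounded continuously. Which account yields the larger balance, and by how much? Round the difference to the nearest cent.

Account A growth factor: e^(0.043·24) = e^1.032 ≈ 2.80667357; balance ≈ 701.6684.
Account B growth factor: e^(0.0467·24) = e^1.1208 ≈ 3.06730707; balance ≈ 766.8268.
Account B is larger by 65.1584.

Account B, by £65.16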